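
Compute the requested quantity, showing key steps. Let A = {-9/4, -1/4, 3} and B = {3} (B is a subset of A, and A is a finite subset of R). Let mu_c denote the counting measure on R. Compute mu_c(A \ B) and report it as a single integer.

Counting measure assigns mu_c(E) = |E| (number of elements) when E is finite. For B subset A, A \ B is the set of elements of A not in B, so |A \ B| = |A| - |B|.
|A| = 3, |B| = 1, so mu_c(A \ B) = 3 - 1 = 2.

2


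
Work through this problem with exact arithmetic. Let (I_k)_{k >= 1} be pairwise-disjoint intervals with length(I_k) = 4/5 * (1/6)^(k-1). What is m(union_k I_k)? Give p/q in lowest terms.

By countable additivity of the Lebesgue measure on pairwise disjoint measurable sets,
  m(union_{k >= 1} I_k) = sum_{k >= 1} m(I_k) = sum_{k >= 1} a * r^(k-1),
  with a = 4/5 and r = 1/6.
Since 0 < r = 1/6 < 1, the geometric series converges:
  sum_{k >= 1} a * r^(k-1) = a / (1 - r).
  = 4/5 / (1 - 1/6)
  = 4/5 / (5/6)
  = 24/25.

24/25


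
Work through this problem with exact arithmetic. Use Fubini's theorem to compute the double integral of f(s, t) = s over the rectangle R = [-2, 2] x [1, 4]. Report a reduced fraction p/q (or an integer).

f(s, t) is a tensor product of a function of s and a function of t, and both factors are bounded continuous (hence Lebesgue integrable) on the rectangle, so Fubini's theorem applies:
  integral_R f d(m x m) = (integral_a1^b1 s ds) * (integral_a2^b2 1 dt).
Inner integral in s: integral_{-2}^{2} s ds = (2^2 - (-2)^2)/2
  = 0.
Inner integral in t: integral_{1}^{4} 1 dt = (4^1 - 1^1)/1
  = 3.
Product: (0) * (3) = 0.

0


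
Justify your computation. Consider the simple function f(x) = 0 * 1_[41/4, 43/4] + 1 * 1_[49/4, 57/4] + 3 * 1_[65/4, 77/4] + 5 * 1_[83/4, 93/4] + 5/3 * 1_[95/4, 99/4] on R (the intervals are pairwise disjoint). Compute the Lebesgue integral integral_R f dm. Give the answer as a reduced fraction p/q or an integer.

For a simple function f = sum_i c_i * 1_{A_i} with disjoint A_i,
  integral f dm = sum_i c_i * m(A_i).
Lengths of the A_i:
  m(A_1) = 43/4 - 41/4 = 1/2.
  m(A_2) = 57/4 - 49/4 = 2.
  m(A_3) = 77/4 - 65/4 = 3.
  m(A_4) = 93/4 - 83/4 = 5/2.
  m(A_5) = 99/4 - 95/4 = 1.
Contributions c_i * m(A_i):
  (0) * (1/2) = 0.
  (1) * (2) = 2.
  (3) * (3) = 9.
  (5) * (5/2) = 25/2.
  (5/3) * (1) = 5/3.
Total: 0 + 2 + 9 + 25/2 + 5/3 = 151/6.

151/6


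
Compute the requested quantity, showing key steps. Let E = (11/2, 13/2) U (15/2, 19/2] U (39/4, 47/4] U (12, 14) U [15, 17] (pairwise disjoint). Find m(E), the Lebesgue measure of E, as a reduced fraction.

For pairwise disjoint intervals, m(union_i I_i) = sum_i m(I_i),
and m is invariant under swapping open/closed endpoints (single points have measure 0).
So m(E) = sum_i (b_i - a_i).
  I_1 has length 13/2 - 11/2 = 1.
  I_2 has length 19/2 - 15/2 = 2.
  I_3 has length 47/4 - 39/4 = 2.
  I_4 has length 14 - 12 = 2.
  I_5 has length 17 - 15 = 2.
Summing:
  m(E) = 1 + 2 + 2 + 2 + 2 = 9.

9


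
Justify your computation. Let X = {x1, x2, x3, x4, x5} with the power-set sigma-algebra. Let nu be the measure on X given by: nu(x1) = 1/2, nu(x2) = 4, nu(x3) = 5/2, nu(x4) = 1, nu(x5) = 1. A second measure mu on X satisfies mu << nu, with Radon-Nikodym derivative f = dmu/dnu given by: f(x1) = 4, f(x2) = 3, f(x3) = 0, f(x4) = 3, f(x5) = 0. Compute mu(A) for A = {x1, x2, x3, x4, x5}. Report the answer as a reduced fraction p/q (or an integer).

By the defining property of the Radon-Nikodym derivative, for every measurable set A,
  mu(A) = integral_A f dnu.
Since nu is a discrete measure concentrated on the atoms of X, the integral over A reduces to the sum
  mu(A) = sum_{x in A} f(x) * nu({x}).
Computing each term:
  x1: f(x1) * nu(x1) = 4 * 1/2 = 2.
  x2: f(x2) * nu(x2) = 3 * 4 = 12.
  x3: f(x3) * nu(x3) = 0 * 5/2 = 0.
  x4: f(x4) * nu(x4) = 3 * 1 = 3.
  x5: f(x5) * nu(x5) = 0 * 1 = 0.
Summing: mu(A) = 2 + 12 + 0 + 3 + 0 = 17.

17


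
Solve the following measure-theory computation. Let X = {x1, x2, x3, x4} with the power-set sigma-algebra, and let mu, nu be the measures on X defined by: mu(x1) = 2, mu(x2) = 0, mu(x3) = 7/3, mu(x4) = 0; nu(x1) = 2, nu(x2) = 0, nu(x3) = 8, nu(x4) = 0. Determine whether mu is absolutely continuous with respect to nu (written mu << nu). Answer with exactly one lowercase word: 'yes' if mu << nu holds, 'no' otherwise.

mu << nu means: every nu-null measurable set is also mu-null; equivalently, for every atom x, if nu({x}) = 0 then mu({x}) = 0.
Checking each atom:
  x1: nu = 2 > 0 -> no constraint.
  x2: nu = 0, mu = 0 -> consistent with mu << nu.
  x3: nu = 8 > 0 -> no constraint.
  x4: nu = 0, mu = 0 -> consistent with mu << nu.
No atom violates the condition. Therefore mu << nu.

yes


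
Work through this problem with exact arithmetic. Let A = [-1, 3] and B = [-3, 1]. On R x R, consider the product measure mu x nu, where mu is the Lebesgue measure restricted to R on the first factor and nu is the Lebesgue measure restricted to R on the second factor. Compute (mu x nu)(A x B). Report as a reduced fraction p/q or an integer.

For a measurable rectangle A x B, the product measure satisfies
  (mu x nu)(A x B) = mu(A) * nu(B).
  mu(A) = 4.
  nu(B) = 4.
  (mu x nu)(A x B) = 4 * 4 = 16.

16


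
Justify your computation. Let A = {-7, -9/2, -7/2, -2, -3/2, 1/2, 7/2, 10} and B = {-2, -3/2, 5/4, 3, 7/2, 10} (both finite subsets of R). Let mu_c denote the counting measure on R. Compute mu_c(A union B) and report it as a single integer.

Counting measure on a finite set equals cardinality. By inclusion-exclusion, |A union B| = |A| + |B| - |A cap B|.
|A| = 8, |B| = 6, |A cap B| = 4.
So mu_c(A union B) = 8 + 6 - 4 = 10.

10


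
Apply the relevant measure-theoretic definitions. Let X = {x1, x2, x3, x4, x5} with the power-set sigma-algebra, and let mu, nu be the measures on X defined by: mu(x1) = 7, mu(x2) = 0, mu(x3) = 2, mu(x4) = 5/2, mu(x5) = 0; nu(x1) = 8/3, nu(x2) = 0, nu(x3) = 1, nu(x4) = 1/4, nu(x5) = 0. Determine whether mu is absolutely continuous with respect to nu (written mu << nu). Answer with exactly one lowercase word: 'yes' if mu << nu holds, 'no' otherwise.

mu << nu means: every nu-null measurable set is also mu-null; equivalently, for every atom x, if nu({x}) = 0 then mu({x}) = 0.
Checking each atom:
  x1: nu = 8/3 > 0 -> no constraint.
  x2: nu = 0, mu = 0 -> consistent with mu << nu.
  x3: nu = 1 > 0 -> no constraint.
  x4: nu = 1/4 > 0 -> no constraint.
  x5: nu = 0, mu = 0 -> consistent with mu << nu.
No atom violates the condition. Therefore mu << nu.

yes


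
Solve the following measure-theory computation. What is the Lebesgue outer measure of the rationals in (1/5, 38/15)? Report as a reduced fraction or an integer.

Q cap (1/5, 38/15) is countable; list its elements as q_1, q_2, ... . Fix eps > 0 and cover the k-th point by an interval of length eps * 2^(-k). The cover has total length eps * sum_{k>=1} 2^(-k) = eps, so by definition of outer measure m*(Q cap (1/5, 38/15)) <= eps. Since eps was arbitrary and m* >= 0, the outer measure is 0.

0


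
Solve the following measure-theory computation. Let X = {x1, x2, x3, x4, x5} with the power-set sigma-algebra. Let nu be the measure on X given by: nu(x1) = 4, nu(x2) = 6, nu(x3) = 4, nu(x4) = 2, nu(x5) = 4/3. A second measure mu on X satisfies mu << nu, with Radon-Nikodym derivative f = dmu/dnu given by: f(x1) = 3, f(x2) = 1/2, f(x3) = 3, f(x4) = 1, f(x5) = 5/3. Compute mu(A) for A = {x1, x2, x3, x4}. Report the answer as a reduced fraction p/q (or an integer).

By the defining property of the Radon-Nikodym derivative, for every measurable set A,
  mu(A) = integral_A f dnu.
Since nu is a discrete measure concentrated on the atoms of X, the integral over A reduces to the sum
  mu(A) = sum_{x in A} f(x) * nu({x}).
Computing each term:
  x1: f(x1) * nu(x1) = 3 * 4 = 12.
  x2: f(x2) * nu(x2) = 1/2 * 6 = 3.
  x3: f(x3) * nu(x3) = 3 * 4 = 12.
  x4: f(x4) * nu(x4) = 1 * 2 = 2.
Summing: mu(A) = 12 + 3 + 12 + 2 = 29.

29


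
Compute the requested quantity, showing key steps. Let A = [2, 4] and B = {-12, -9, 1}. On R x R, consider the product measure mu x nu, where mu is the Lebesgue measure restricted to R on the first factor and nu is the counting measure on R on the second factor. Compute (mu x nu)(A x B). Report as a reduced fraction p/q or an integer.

For a measurable rectangle A x B, the product measure satisfies
  (mu x nu)(A x B) = mu(A) * nu(B).
  mu(A) = 2.
  nu(B) = 3.
  (mu x nu)(A x B) = 2 * 3 = 6.

6


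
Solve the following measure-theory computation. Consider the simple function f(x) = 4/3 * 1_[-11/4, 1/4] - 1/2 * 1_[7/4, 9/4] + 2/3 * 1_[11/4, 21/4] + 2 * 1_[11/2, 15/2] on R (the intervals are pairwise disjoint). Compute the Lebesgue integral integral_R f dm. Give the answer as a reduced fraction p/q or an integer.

For a simple function f = sum_i c_i * 1_{A_i} with disjoint A_i,
  integral f dm = sum_i c_i * m(A_i).
Lengths of the A_i:
  m(A_1) = 1/4 - (-11/4) = 3.
  m(A_2) = 9/4 - 7/4 = 1/2.
  m(A_3) = 21/4 - 11/4 = 5/2.
  m(A_4) = 15/2 - 11/2 = 2.
Contributions c_i * m(A_i):
  (4/3) * (3) = 4.
  (-1/2) * (1/2) = -1/4.
  (2/3) * (5/2) = 5/3.
  (2) * (2) = 4.
Total: 4 - 1/4 + 5/3 + 4 = 113/12.

113/12


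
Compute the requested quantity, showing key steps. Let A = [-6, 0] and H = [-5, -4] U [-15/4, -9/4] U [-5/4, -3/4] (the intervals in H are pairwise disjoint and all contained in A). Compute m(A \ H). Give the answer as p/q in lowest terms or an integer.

The ambient interval has length m(A) = 0 - (-6) = 6.
Since the holes are disjoint and sit inside A, by finite additivity
  m(H) = sum_i (b_i - a_i), and m(A \ H) = m(A) - m(H).
Computing the hole measures:
  m(H_1) = -4 - (-5) = 1.
  m(H_2) = -9/4 - (-15/4) = 3/2.
  m(H_3) = -3/4 - (-5/4) = 1/2.
Summed: m(H) = 1 + 3/2 + 1/2 = 3.
So m(A \ H) = 6 - 3 = 3.

3


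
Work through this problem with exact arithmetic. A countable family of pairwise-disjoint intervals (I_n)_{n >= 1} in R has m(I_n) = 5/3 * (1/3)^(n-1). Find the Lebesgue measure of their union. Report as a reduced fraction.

By countable additivity of the Lebesgue measure on pairwise disjoint measurable sets,
  m(union_{n >= 1} I_n) = sum_{n >= 1} m(I_n) = sum_{n >= 1} a * r^(n-1),
  with a = 5/3 and r = 1/3.
Since 0 < r = 1/3 < 1, the geometric series converges:
  sum_{n >= 1} a * r^(n-1) = a / (1 - r).
  = 5/3 / (1 - 1/3)
  = 5/3 / (2/3)
  = 5/2.

5/2


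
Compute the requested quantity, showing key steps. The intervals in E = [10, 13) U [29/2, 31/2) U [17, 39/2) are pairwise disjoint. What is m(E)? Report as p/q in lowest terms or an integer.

For pairwise disjoint intervals, m(union_i I_i) = sum_i m(I_i),
and m is invariant under swapping open/closed endpoints (single points have measure 0).
So m(E) = sum_i (b_i - a_i).
  I_1 has length 13 - 10 = 3.
  I_2 has length 31/2 - 29/2 = 1.
  I_3 has length 39/2 - 17 = 5/2.
Summing:
  m(E) = 3 + 1 + 5/2 = 13/2.

13/2


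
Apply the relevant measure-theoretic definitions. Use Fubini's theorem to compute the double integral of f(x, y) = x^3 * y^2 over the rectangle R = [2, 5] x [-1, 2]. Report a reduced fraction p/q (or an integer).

f(x, y) is a tensor product of a function of x and a function of y, and both factors are bounded continuous (hence Lebesgue integrable) on the rectangle, so Fubini's theorem applies:
  integral_R f d(m x m) = (integral_a1^b1 x^3 dx) * (integral_a2^b2 y^2 dy).
Inner integral in x: integral_{2}^{5} x^3 dx = (5^4 - 2^4)/4
  = 609/4.
Inner integral in y: integral_{-1}^{2} y^2 dy = (2^3 - (-1)^3)/3
  = 3.
Product: (609/4) * (3) = 1827/4.

1827/4


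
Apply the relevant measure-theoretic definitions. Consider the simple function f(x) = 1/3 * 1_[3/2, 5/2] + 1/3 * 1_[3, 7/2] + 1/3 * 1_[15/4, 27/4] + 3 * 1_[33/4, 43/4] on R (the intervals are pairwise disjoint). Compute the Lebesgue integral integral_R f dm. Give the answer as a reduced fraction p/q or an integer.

For a simple function f = sum_i c_i * 1_{A_i} with disjoint A_i,
  integral f dm = sum_i c_i * m(A_i).
Lengths of the A_i:
  m(A_1) = 5/2 - 3/2 = 1.
  m(A_2) = 7/2 - 3 = 1/2.
  m(A_3) = 27/4 - 15/4 = 3.
  m(A_4) = 43/4 - 33/4 = 5/2.
Contributions c_i * m(A_i):
  (1/3) * (1) = 1/3.
  (1/3) * (1/2) = 1/6.
  (1/3) * (3) = 1.
  (3) * (5/2) = 15/2.
Total: 1/3 + 1/6 + 1 + 15/2 = 9.

9


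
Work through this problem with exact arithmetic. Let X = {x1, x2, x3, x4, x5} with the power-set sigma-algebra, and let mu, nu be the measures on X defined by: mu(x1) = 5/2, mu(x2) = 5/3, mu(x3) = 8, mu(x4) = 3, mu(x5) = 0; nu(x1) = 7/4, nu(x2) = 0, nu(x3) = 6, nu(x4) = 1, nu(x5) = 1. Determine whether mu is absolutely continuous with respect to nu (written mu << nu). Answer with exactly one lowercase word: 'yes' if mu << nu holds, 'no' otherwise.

mu << nu means: every nu-null measurable set is also mu-null; equivalently, for every atom x, if nu({x}) = 0 then mu({x}) = 0.
Checking each atom:
  x1: nu = 7/4 > 0 -> no constraint.
  x2: nu = 0, mu = 5/3 > 0 -> violates mu << nu.
  x3: nu = 6 > 0 -> no constraint.
  x4: nu = 1 > 0 -> no constraint.
  x5: nu = 1 > 0 -> no constraint.
The atom(s) x2 violate the condition (nu = 0 but mu > 0). Therefore mu is NOT absolutely continuous w.r.t. nu.

no


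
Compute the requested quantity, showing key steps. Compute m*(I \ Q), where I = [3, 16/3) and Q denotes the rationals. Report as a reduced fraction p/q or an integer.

The interval I = [3, 16/3) has m(I) = 16/3 - 3 = 7/3 (endpoints are measure-zero, so open/closed/half-open agree). Write I = (I cap Q) u (I \ Q). The rationals in I are countable, so m*(I cap Q) = 0 (cover each rational by intervals whose total length is arbitrarily small). By countable subadditivity m*(I) <= m*(I cap Q) + m*(I \ Q), hence m*(I \ Q) >= m(I) = 7/3. The reverse inequality m*(I \ Q) <= m*(I) = 7/3 is trivial since (I \ Q) is a subset of I. Therefore m*(I \ Q) = 7/3.

7/3


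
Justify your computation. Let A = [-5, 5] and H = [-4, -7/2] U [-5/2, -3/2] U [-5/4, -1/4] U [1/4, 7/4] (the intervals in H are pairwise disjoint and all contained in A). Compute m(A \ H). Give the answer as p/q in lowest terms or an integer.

The ambient interval has length m(A) = 5 - (-5) = 10.
Since the holes are disjoint and sit inside A, by finite additivity
  m(H) = sum_i (b_i - a_i), and m(A \ H) = m(A) - m(H).
Computing the hole measures:
  m(H_1) = -7/2 - (-4) = 1/2.
  m(H_2) = -3/2 - (-5/2) = 1.
  m(H_3) = -1/4 - (-5/4) = 1.
  m(H_4) = 7/4 - 1/4 = 3/2.
Summed: m(H) = 1/2 + 1 + 1 + 3/2 = 4.
So m(A \ H) = 10 - 4 = 6.

6


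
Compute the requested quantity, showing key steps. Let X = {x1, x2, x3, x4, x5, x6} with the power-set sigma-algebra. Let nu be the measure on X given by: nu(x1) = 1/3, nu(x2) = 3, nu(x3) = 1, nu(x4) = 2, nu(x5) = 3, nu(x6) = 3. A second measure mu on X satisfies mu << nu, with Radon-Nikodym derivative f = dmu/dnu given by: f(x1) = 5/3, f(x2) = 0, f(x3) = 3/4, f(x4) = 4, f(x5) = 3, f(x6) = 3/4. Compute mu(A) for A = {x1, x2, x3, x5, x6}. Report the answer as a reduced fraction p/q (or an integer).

By the defining property of the Radon-Nikodym derivative, for every measurable set A,
  mu(A) = integral_A f dnu.
Since nu is a discrete measure concentrated on the atoms of X, the integral over A reduces to the sum
  mu(A) = sum_{x in A} f(x) * nu({x}).
Computing each term:
  x1: f(x1) * nu(x1) = 5/3 * 1/3 = 5/9.
  x2: f(x2) * nu(x2) = 0 * 3 = 0.
  x3: f(x3) * nu(x3) = 3/4 * 1 = 3/4.
  x5: f(x5) * nu(x5) = 3 * 3 = 9.
  x6: f(x6) * nu(x6) = 3/4 * 3 = 9/4.
Summing: mu(A) = 5/9 + 0 + 3/4 + 9 + 9/4 = 113/9.

113/9


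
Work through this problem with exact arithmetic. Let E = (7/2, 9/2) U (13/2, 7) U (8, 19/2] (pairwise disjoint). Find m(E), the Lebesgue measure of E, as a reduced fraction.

For pairwise disjoint intervals, m(union_i I_i) = sum_i m(I_i),
and m is invariant under swapping open/closed endpoints (single points have measure 0).
So m(E) = sum_i (b_i - a_i).
  I_1 has length 9/2 - 7/2 = 1.
  I_2 has length 7 - 13/2 = 1/2.
  I_3 has length 19/2 - 8 = 3/2.
Summing:
  m(E) = 1 + 1/2 + 3/2 = 3.

3


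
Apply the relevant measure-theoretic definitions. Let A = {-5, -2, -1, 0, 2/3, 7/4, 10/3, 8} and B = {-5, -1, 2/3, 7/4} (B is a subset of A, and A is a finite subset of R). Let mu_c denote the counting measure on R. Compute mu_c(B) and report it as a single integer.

Counting measure assigns mu_c(E) = |E| (number of elements) when E is finite.
B has 4 element(s), so mu_c(B) = 4.

4


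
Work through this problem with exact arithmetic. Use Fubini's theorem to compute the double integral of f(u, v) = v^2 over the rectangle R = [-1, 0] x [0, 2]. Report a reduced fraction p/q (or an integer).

f(u, v) is a tensor product of a function of u and a function of v, and both factors are bounded continuous (hence Lebesgue integrable) on the rectangle, so Fubini's theorem applies:
  integral_R f d(m x m) = (integral_a1^b1 1 du) * (integral_a2^b2 v^2 dv).
Inner integral in u: integral_{-1}^{0} 1 du = (0^1 - (-1)^1)/1
  = 1.
Inner integral in v: integral_{0}^{2} v^2 dv = (2^3 - 0^3)/3
  = 8/3.
Product: (1) * (8/3) = 8/3.

8/3


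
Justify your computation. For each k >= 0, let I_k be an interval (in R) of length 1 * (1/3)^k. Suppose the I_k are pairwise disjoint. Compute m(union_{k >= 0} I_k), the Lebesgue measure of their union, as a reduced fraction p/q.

By countable additivity of the Lebesgue measure on pairwise disjoint measurable sets,
  m(union_{k >= 0} I_k) = sum_{k >= 0} m(I_k) = sum_{k >= 0} a * r^k,
  with a = 1 and r = 1/3.
Since 0 < r = 1/3 < 1, the geometric series converges:
  sum_{k >= 0} a * r^k = a / (1 - r).
  = 1 / (1 - 1/3)
  = 1 / (2/3)
  = 3/2.

3/2


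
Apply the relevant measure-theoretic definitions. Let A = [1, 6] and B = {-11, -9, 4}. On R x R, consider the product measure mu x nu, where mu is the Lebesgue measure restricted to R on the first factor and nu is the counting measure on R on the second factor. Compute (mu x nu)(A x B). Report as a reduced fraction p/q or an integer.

For a measurable rectangle A x B, the product measure satisfies
  (mu x nu)(A x B) = mu(A) * nu(B).
  mu(A) = 5.
  nu(B) = 3.
  (mu x nu)(A x B) = 5 * 3 = 15.

15


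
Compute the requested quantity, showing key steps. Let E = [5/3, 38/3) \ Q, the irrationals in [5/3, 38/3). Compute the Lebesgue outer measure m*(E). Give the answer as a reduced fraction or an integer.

The interval I = [5/3, 38/3) has m(I) = 38/3 - 5/3 = 11 (endpoints are measure-zero, so open/closed/half-open agree). Write I = (I cap Q) u (I \ Q). The rationals in I are countable, so m*(I cap Q) = 0 (cover each rational by intervals whose total length is arbitrarily small). By countable subadditivity m*(I) <= m*(I cap Q) + m*(I \ Q), hence m*(I \ Q) >= m(I) = 11. The reverse inequality m*(I \ Q) <= m*(I) = 11 is trivial since (I \ Q) is a subset of I. Therefore m*(I \ Q) = 11.

11


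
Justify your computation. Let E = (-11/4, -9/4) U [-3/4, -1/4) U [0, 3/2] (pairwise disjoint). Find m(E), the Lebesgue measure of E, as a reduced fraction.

For pairwise disjoint intervals, m(union_i I_i) = sum_i m(I_i),
and m is invariant under swapping open/closed endpoints (single points have measure 0).
So m(E) = sum_i (b_i - a_i).
  I_1 has length -9/4 - (-11/4) = 1/2.
  I_2 has length -1/4 - (-3/4) = 1/2.
  I_3 has length 3/2 - 0 = 3/2.
Summing:
  m(E) = 1/2 + 1/2 + 3/2 = 5/2.

5/2


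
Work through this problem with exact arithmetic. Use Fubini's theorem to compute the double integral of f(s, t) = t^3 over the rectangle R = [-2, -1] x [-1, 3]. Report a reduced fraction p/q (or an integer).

f(s, t) is a tensor product of a function of s and a function of t, and both factors are bounded continuous (hence Lebesgue integrable) on the rectangle, so Fubini's theorem applies:
  integral_R f d(m x m) = (integral_a1^b1 1 ds) * (integral_a2^b2 t^3 dt).
Inner integral in s: integral_{-2}^{-1} 1 ds = ((-1)^1 - (-2)^1)/1
  = 1.
Inner integral in t: integral_{-1}^{3} t^3 dt = (3^4 - (-1)^4)/4
  = 20.
Product: (1) * (20) = 20.

20


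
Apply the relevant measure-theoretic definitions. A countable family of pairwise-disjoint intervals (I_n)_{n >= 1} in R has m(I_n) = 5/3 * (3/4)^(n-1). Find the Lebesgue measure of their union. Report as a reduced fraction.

By countable additivity of the Lebesgue measure on pairwise disjoint measurable sets,
  m(union_{n >= 1} I_n) = sum_{n >= 1} m(I_n) = sum_{n >= 1} a * r^(n-1),
  with a = 5/3 and r = 3/4.
Since 0 < r = 3/4 < 1, the geometric series converges:
  sum_{n >= 1} a * r^(n-1) = a / (1 - r).
  = 5/3 / (1 - 3/4)
  = 5/3 / (1/4)
  = 20/3.

20/3


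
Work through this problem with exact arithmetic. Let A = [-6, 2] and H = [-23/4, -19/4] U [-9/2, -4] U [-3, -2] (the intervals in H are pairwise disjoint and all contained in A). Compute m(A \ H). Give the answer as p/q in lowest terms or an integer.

The ambient interval has length m(A) = 2 - (-6) = 8.
Since the holes are disjoint and sit inside A, by finite additivity
  m(H) = sum_i (b_i - a_i), and m(A \ H) = m(A) - m(H).
Computing the hole measures:
  m(H_1) = -19/4 - (-23/4) = 1.
  m(H_2) = -4 - (-9/2) = 1/2.
  m(H_3) = -2 - (-3) = 1.
Summed: m(H) = 1 + 1/2 + 1 = 5/2.
So m(A \ H) = 8 - 5/2 = 11/2.

11/2


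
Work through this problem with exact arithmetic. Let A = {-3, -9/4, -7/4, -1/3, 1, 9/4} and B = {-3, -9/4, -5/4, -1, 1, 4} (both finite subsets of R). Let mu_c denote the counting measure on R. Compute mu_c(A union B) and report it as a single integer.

Counting measure on a finite set equals cardinality. By inclusion-exclusion, |A union B| = |A| + |B| - |A cap B|.
|A| = 6, |B| = 6, |A cap B| = 3.
So mu_c(A union B) = 6 + 6 - 3 = 9.

9


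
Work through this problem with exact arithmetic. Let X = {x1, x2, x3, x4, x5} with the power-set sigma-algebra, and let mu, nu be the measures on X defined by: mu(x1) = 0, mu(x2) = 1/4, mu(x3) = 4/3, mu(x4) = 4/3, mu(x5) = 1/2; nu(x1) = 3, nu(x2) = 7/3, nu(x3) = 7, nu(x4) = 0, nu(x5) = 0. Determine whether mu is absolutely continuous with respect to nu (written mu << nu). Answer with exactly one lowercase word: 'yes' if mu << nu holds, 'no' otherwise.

mu << nu means: every nu-null measurable set is also mu-null; equivalently, for every atom x, if nu({x}) = 0 then mu({x}) = 0.
Checking each atom:
  x1: nu = 3 > 0 -> no constraint.
  x2: nu = 7/3 > 0 -> no constraint.
  x3: nu = 7 > 0 -> no constraint.
  x4: nu = 0, mu = 4/3 > 0 -> violates mu << nu.
  x5: nu = 0, mu = 1/2 > 0 -> violates mu << nu.
The atom(s) x4, x5 violate the condition (nu = 0 but mu > 0). Therefore mu is NOT absolutely continuous w.r.t. nu.

no


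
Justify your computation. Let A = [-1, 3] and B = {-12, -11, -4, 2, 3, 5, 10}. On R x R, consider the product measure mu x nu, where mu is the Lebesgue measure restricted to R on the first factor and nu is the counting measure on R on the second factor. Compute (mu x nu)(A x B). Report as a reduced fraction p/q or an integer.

For a measurable rectangle A x B, the product measure satisfies
  (mu x nu)(A x B) = mu(A) * nu(B).
  mu(A) = 4.
  nu(B) = 7.
  (mu x nu)(A x B) = 4 * 7 = 28.

28


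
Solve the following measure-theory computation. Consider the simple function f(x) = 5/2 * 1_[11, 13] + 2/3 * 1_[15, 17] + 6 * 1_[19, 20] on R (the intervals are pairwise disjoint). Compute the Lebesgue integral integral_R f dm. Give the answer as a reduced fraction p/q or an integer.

For a simple function f = sum_i c_i * 1_{A_i} with disjoint A_i,
  integral f dm = sum_i c_i * m(A_i).
Lengths of the A_i:
  m(A_1) = 13 - 11 = 2.
  m(A_2) = 17 - 15 = 2.
  m(A_3) = 20 - 19 = 1.
Contributions c_i * m(A_i):
  (5/2) * (2) = 5.
  (2/3) * (2) = 4/3.
  (6) * (1) = 6.
Total: 5 + 4/3 + 6 = 37/3.

37/3


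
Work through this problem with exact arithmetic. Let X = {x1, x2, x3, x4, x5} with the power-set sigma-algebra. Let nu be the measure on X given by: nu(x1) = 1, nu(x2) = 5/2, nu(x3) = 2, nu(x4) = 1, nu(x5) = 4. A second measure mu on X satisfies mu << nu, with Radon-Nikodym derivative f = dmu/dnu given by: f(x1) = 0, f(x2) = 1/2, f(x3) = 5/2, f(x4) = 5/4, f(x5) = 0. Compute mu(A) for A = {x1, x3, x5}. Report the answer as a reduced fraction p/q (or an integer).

By the defining property of the Radon-Nikodym derivative, for every measurable set A,
  mu(A) = integral_A f dnu.
Since nu is a discrete measure concentrated on the atoms of X, the integral over A reduces to the sum
  mu(A) = sum_{x in A} f(x) * nu({x}).
Computing each term:
  x1: f(x1) * nu(x1) = 0 * 1 = 0.
  x3: f(x3) * nu(x3) = 5/2 * 2 = 5.
  x5: f(x5) * nu(x5) = 0 * 4 = 0.
Summing: mu(A) = 0 + 5 + 0 = 5.

5


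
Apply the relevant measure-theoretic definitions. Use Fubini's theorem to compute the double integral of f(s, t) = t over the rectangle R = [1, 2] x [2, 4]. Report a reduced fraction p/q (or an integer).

f(s, t) is a tensor product of a function of s and a function of t, and both factors are bounded continuous (hence Lebesgue integrable) on the rectangle, so Fubini's theorem applies:
  integral_R f d(m x m) = (integral_a1^b1 1 ds) * (integral_a2^b2 t dt).
Inner integral in s: integral_{1}^{2} 1 ds = (2^1 - 1^1)/1
  = 1.
Inner integral in t: integral_{2}^{4} t dt = (4^2 - 2^2)/2
  = 6.
Product: (1) * (6) = 6.

6


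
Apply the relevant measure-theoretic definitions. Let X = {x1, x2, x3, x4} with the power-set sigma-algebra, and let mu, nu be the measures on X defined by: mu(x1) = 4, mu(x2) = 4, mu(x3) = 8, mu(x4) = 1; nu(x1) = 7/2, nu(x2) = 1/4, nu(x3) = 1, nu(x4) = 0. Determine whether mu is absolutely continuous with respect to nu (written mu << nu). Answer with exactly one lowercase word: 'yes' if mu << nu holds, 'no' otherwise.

mu << nu means: every nu-null measurable set is also mu-null; equivalently, for every atom x, if nu({x}) = 0 then mu({x}) = 0.
Checking each atom:
  x1: nu = 7/2 > 0 -> no constraint.
  x2: nu = 1/4 > 0 -> no constraint.
  x3: nu = 1 > 0 -> no constraint.
  x4: nu = 0, mu = 1 > 0 -> violates mu << nu.
The atom(s) x4 violate the condition (nu = 0 but mu > 0). Therefore mu is NOT absolutely continuous w.r.t. nu.

no


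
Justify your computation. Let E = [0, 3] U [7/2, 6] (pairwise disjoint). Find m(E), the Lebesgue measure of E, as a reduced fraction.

For pairwise disjoint intervals, m(union_i I_i) = sum_i m(I_i),
and m is invariant under swapping open/closed endpoints (single points have measure 0).
So m(E) = sum_i (b_i - a_i).
  I_1 has length 3 - 0 = 3.
  I_2 has length 6 - 7/2 = 5/2.
Summing:
  m(E) = 3 + 5/2 = 11/2.

11/2


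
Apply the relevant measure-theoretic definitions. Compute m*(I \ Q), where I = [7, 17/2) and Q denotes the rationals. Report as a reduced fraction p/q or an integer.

The interval I = [7, 17/2) has m(I) = 17/2 - 7 = 3/2 (endpoints are measure-zero, so open/closed/half-open agree). Write I = (I cap Q) u (I \ Q). The rationals in I are countable, so m*(I cap Q) = 0 (cover each rational by intervals whose total length is arbitrarily small). By countable subadditivity m*(I) <= m*(I cap Q) + m*(I \ Q), hence m*(I \ Q) >= m(I) = 3/2. The reverse inequality m*(I \ Q) <= m*(I) = 3/2 is trivial since (I \ Q) is a subset of I. Therefore m*(I \ Q) = 3/2.

3/2


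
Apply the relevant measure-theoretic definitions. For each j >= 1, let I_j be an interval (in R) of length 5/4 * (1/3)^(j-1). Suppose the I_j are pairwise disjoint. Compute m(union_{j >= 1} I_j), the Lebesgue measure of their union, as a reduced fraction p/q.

By countable additivity of the Lebesgue measure on pairwise disjoint measurable sets,
  m(union_{j >= 1} I_j) = sum_{j >= 1} m(I_j) = sum_{j >= 1} a * r^(j-1),
  with a = 5/4 and r = 1/3.
Since 0 < r = 1/3 < 1, the geometric series converges:
  sum_{j >= 1} a * r^(j-1) = a / (1 - r).
  = 5/4 / (1 - 1/3)
  = 5/4 / (2/3)
  = 15/8.

15/8


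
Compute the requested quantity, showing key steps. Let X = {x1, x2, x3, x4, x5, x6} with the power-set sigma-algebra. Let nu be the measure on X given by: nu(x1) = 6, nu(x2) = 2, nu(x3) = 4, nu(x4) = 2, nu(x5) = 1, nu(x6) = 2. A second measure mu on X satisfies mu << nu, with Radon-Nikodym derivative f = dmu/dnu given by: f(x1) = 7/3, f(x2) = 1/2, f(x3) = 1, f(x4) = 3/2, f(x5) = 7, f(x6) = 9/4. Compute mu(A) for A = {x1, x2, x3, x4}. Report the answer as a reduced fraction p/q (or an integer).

By the defining property of the Radon-Nikodym derivative, for every measurable set A,
  mu(A) = integral_A f dnu.
Since nu is a discrete measure concentrated on the atoms of X, the integral over A reduces to the sum
  mu(A) = sum_{x in A} f(x) * nu({x}).
Computing each term:
  x1: f(x1) * nu(x1) = 7/3 * 6 = 14.
  x2: f(x2) * nu(x2) = 1/2 * 2 = 1.
  x3: f(x3) * nu(x3) = 1 * 4 = 4.
  x4: f(x4) * nu(x4) = 3/2 * 2 = 3.
Summing: mu(A) = 14 + 1 + 4 + 3 = 22.

22


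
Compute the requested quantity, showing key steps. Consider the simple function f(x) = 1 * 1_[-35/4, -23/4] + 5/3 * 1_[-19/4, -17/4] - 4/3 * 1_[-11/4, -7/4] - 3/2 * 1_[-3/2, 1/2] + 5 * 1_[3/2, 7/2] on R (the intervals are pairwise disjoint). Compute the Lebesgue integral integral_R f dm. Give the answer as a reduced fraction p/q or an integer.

For a simple function f = sum_i c_i * 1_{A_i} with disjoint A_i,
  integral f dm = sum_i c_i * m(A_i).
Lengths of the A_i:
  m(A_1) = -23/4 - (-35/4) = 3.
  m(A_2) = -17/4 - (-19/4) = 1/2.
  m(A_3) = -7/4 - (-11/4) = 1.
  m(A_4) = 1/2 - (-3/2) = 2.
  m(A_5) = 7/2 - 3/2 = 2.
Contributions c_i * m(A_i):
  (1) * (3) = 3.
  (5/3) * (1/2) = 5/6.
  (-4/3) * (1) = -4/3.
  (-3/2) * (2) = -3.
  (5) * (2) = 10.
Total: 3 + 5/6 - 4/3 - 3 + 10 = 19/2.

19/2


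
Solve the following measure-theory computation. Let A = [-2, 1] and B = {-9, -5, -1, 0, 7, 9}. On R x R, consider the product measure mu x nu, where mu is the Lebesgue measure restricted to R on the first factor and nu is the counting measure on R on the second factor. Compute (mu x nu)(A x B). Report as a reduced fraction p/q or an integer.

For a measurable rectangle A x B, the product measure satisfies
  (mu x nu)(A x B) = mu(A) * nu(B).
  mu(A) = 3.
  nu(B) = 6.
  (mu x nu)(A x B) = 3 * 6 = 18.

18


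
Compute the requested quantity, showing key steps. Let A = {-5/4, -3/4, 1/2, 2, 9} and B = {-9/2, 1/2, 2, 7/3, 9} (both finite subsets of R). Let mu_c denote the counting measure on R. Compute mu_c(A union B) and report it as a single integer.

Counting measure on a finite set equals cardinality. By inclusion-exclusion, |A union B| = |A| + |B| - |A cap B|.
|A| = 5, |B| = 5, |A cap B| = 3.
So mu_c(A union B) = 5 + 5 - 3 = 7.

7


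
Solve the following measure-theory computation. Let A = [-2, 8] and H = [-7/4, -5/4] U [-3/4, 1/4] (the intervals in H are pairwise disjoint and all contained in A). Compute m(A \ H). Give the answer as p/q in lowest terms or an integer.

The ambient interval has length m(A) = 8 - (-2) = 10.
Since the holes are disjoint and sit inside A, by finite additivity
  m(H) = sum_i (b_i - a_i), and m(A \ H) = m(A) - m(H).
Computing the hole measures:
  m(H_1) = -5/4 - (-7/4) = 1/2.
  m(H_2) = 1/4 - (-3/4) = 1.
Summed: m(H) = 1/2 + 1 = 3/2.
So m(A \ H) = 10 - 3/2 = 17/2.

17/2


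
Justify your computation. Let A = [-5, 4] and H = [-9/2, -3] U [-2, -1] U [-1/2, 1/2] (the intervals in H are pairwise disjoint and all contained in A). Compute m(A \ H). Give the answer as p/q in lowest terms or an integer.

The ambient interval has length m(A) = 4 - (-5) = 9.
Since the holes are disjoint and sit inside A, by finite additivity
  m(H) = sum_i (b_i - a_i), and m(A \ H) = m(A) - m(H).
Computing the hole measures:
  m(H_1) = -3 - (-9/2) = 3/2.
  m(H_2) = -1 - (-2) = 1.
  m(H_3) = 1/2 - (-1/2) = 1.
Summed: m(H) = 3/2 + 1 + 1 = 7/2.
So m(A \ H) = 9 - 7/2 = 11/2.

11/2


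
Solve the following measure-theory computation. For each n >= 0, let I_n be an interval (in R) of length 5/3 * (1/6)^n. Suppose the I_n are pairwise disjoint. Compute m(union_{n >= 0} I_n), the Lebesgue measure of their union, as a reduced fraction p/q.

By countable additivity of the Lebesgue measure on pairwise disjoint measurable sets,
  m(union_{n >= 0} I_n) = sum_{n >= 0} m(I_n) = sum_{n >= 0} a * r^n,
  with a = 5/3 and r = 1/6.
Since 0 < r = 1/6 < 1, the geometric series converges:
  sum_{n >= 0} a * r^n = a / (1 - r).
  = 5/3 / (1 - 1/6)
  = 5/3 / (5/6)
  = 2.

2


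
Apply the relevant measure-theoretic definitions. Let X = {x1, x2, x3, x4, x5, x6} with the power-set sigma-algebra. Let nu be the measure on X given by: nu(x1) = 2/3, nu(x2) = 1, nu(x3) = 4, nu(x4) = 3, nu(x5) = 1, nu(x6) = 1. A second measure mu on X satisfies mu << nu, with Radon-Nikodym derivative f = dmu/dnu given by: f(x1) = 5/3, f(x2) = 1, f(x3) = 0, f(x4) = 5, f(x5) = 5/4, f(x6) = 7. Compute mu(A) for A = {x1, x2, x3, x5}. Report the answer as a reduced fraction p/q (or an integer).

By the defining property of the Radon-Nikodym derivative, for every measurable set A,
  mu(A) = integral_A f dnu.
Since nu is a discrete measure concentrated on the atoms of X, the integral over A reduces to the sum
  mu(A) = sum_{x in A} f(x) * nu({x}).
Computing each term:
  x1: f(x1) * nu(x1) = 5/3 * 2/3 = 10/9.
  x2: f(x2) * nu(x2) = 1 * 1 = 1.
  x3: f(x3) * nu(x3) = 0 * 4 = 0.
  x5: f(x5) * nu(x5) = 5/4 * 1 = 5/4.
Summing: mu(A) = 10/9 + 1 + 0 + 5/4 = 121/36.

121/36


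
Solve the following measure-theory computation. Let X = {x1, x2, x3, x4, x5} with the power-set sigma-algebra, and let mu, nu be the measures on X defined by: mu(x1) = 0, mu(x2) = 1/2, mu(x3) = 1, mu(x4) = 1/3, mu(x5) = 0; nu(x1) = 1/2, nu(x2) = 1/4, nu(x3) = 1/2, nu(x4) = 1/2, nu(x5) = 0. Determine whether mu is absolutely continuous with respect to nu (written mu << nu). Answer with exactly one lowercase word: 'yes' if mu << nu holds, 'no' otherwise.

mu << nu means: every nu-null measurable set is also mu-null; equivalently, for every atom x, if nu({x}) = 0 then mu({x}) = 0.
Checking each atom:
  x1: nu = 1/2 > 0 -> no constraint.
  x2: nu = 1/4 > 0 -> no constraint.
  x3: nu = 1/2 > 0 -> no constraint.
  x4: nu = 1/2 > 0 -> no constraint.
  x5: nu = 0, mu = 0 -> consistent with mu << nu.
No atom violates the condition. Therefore mu << nu.

yes


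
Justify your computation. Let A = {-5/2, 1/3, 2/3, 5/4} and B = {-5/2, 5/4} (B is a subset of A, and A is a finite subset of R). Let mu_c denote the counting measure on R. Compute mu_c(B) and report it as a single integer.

Counting measure assigns mu_c(E) = |E| (number of elements) when E is finite.
B has 2 element(s), so mu_c(B) = 2.

2


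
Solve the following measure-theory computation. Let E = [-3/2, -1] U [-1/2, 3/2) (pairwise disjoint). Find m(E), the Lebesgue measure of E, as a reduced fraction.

For pairwise disjoint intervals, m(union_i I_i) = sum_i m(I_i),
and m is invariant under swapping open/closed endpoints (single points have measure 0).
So m(E) = sum_i (b_i - a_i).
  I_1 has length -1 - (-3/2) = 1/2.
  I_2 has length 3/2 - (-1/2) = 2.
Summing:
  m(E) = 1/2 + 2 = 5/2.

5/2


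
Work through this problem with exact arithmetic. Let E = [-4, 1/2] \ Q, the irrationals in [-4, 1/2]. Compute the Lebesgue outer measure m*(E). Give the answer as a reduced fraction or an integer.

The interval I = [-4, 1/2] has m(I) = 1/2 - (-4) = 9/2 (endpoints are measure-zero, so open/closed/half-open agree). Write I = (I cap Q) u (I \ Q). The rationals in I are countable, so m*(I cap Q) = 0 (cover each rational by intervals whose total length is arbitrarily small). By countable subadditivity m*(I) <= m*(I cap Q) + m*(I \ Q), hence m*(I \ Q) >= m(I) = 9/2. The reverse inequality m*(I \ Q) <= m*(I) = 9/2 is trivial since (I \ Q) is a subset of I. Therefore m*(I \ Q) = 9/2.

9/2


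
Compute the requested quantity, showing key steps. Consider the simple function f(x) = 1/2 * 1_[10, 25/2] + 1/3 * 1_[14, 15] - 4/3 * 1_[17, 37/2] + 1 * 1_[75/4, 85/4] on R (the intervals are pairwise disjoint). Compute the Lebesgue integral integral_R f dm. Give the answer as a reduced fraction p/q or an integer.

For a simple function f = sum_i c_i * 1_{A_i} with disjoint A_i,
  integral f dm = sum_i c_i * m(A_i).
Lengths of the A_i:
  m(A_1) = 25/2 - 10 = 5/2.
  m(A_2) = 15 - 14 = 1.
  m(A_3) = 37/2 - 17 = 3/2.
  m(A_4) = 85/4 - 75/4 = 5/2.
Contributions c_i * m(A_i):
  (1/2) * (5/2) = 5/4.
  (1/3) * (1) = 1/3.
  (-4/3) * (3/2) = -2.
  (1) * (5/2) = 5/2.
Total: 5/4 + 1/3 - 2 + 5/2 = 25/12.

25/12


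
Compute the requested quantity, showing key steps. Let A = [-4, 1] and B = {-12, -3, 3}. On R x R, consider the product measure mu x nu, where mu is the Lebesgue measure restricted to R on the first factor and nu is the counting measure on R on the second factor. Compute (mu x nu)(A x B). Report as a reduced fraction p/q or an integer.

For a measurable rectangle A x B, the product measure satisfies
  (mu x nu)(A x B) = mu(A) * nu(B).
  mu(A) = 5.
  nu(B) = 3.
  (mu x nu)(A x B) = 5 * 3 = 15.

15


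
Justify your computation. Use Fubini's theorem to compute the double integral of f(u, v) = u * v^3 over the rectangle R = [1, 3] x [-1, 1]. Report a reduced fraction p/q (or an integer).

f(u, v) is a tensor product of a function of u and a function of v, and both factors are bounded continuous (hence Lebesgue integrable) on the rectangle, so Fubini's theorem applies:
  integral_R f d(m x m) = (integral_a1^b1 u du) * (integral_a2^b2 v^3 dv).
Inner integral in u: integral_{1}^{3} u du = (3^2 - 1^2)/2
  = 4.
Inner integral in v: integral_{-1}^{1} v^3 dv = (1^4 - (-1)^4)/4
  = 0.
Product: (4) * (0) = 0.

0


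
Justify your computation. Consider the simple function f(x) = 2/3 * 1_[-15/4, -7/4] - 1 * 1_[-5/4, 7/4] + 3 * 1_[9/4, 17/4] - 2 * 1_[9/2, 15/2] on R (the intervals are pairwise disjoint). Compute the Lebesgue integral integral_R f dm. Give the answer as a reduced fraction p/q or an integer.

For a simple function f = sum_i c_i * 1_{A_i} with disjoint A_i,
  integral f dm = sum_i c_i * m(A_i).
Lengths of the A_i:
  m(A_1) = -7/4 - (-15/4) = 2.
  m(A_2) = 7/4 - (-5/4) = 3.
  m(A_3) = 17/4 - 9/4 = 2.
  m(A_4) = 15/2 - 9/2 = 3.
Contributions c_i * m(A_i):
  (2/3) * (2) = 4/3.
  (-1) * (3) = -3.
  (3) * (2) = 6.
  (-2) * (3) = -6.
Total: 4/3 - 3 + 6 - 6 = -5/3.

-5/3


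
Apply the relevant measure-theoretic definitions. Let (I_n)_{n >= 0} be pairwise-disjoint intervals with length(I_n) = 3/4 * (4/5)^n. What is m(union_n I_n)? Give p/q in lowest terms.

By countable additivity of the Lebesgue measure on pairwise disjoint measurable sets,
  m(union_{n >= 0} I_n) = sum_{n >= 0} m(I_n) = sum_{n >= 0} a * r^n,
  with a = 3/4 and r = 4/5.
Since 0 < r = 4/5 < 1, the geometric series converges:
  sum_{n >= 0} a * r^n = a / (1 - r).
  = 3/4 / (1 - 4/5)
  = 3/4 / (1/5)
  = 15/4.

15/4


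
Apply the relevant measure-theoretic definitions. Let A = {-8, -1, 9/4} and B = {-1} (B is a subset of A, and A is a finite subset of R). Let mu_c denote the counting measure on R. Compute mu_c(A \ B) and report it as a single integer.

Counting measure assigns mu_c(E) = |E| (number of elements) when E is finite. For B subset A, A \ B is the set of elements of A not in B, so |A \ B| = |A| - |B|.
|A| = 3, |B| = 1, so mu_c(A \ B) = 3 - 1 = 2.

2


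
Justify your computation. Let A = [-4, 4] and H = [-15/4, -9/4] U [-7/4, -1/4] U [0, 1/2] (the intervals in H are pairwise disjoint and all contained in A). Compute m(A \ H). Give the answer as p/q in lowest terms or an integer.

The ambient interval has length m(A) = 4 - (-4) = 8.
Since the holes are disjoint and sit inside A, by finite additivity
  m(H) = sum_i (b_i - a_i), and m(A \ H) = m(A) - m(H).
Computing the hole measures:
  m(H_1) = -9/4 - (-15/4) = 3/2.
  m(H_2) = -1/4 - (-7/4) = 3/2.
  m(H_3) = 1/2 - 0 = 1/2.
Summed: m(H) = 3/2 + 3/2 + 1/2 = 7/2.
So m(A \ H) = 8 - 7/2 = 9/2.

9/2


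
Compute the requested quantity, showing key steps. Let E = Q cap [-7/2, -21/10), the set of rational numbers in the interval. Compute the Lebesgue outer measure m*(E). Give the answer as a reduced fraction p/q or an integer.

The set Q cap [-7/2, -21/10) is countable (a subset of the countable set Q). Lebesgue outer measure of any countable set is 0: each singleton {q} has m*({q}) = 0, and by countable subadditivity m*(union_k {q_k}) <= sum_k m*({q_k}) = sum_k 0 = 0. The reverse inequality m*(E) >= 0 is automatic. So m*(Q cap [-7/2, -21/10)) = 0.

0


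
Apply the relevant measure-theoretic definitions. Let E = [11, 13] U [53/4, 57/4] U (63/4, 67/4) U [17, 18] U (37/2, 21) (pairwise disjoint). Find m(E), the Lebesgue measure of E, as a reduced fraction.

For pairwise disjoint intervals, m(union_i I_i) = sum_i m(I_i),
and m is invariant under swapping open/closed endpoints (single points have measure 0).
So m(E) = sum_i (b_i - a_i).
  I_1 has length 13 - 11 = 2.
  I_2 has length 57/4 - 53/4 = 1.
  I_3 has length 67/4 - 63/4 = 1.
  I_4 has length 18 - 17 = 1.
  I_5 has length 21 - 37/2 = 5/2.
Summing:
  m(E) = 2 + 1 + 1 + 1 + 5/2 = 15/2.

15/2
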